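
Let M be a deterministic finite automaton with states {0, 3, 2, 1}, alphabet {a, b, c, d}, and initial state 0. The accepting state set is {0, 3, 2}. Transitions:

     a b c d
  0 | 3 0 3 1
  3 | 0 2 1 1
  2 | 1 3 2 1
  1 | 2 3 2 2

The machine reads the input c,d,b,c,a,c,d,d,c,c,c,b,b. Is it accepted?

start at 0
read 'c': 0 → 3
read 'd': 3 → 1
read 'b': 1 → 3
read 'c': 3 → 1
read 'a': 1 → 2
read 'c': 2 → 2
read 'd': 2 → 1
read 'd': 1 → 2
read 'c': 2 → 2
read 'c': 2 → 2
read 'c': 2 → 2
read 'b': 2 → 3
read 'b': 3 → 2
End state 2 is accepting.

Yes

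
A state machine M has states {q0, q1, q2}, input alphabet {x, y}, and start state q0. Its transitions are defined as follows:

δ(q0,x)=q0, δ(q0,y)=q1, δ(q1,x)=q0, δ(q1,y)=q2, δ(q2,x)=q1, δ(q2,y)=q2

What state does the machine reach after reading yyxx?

q0

q0 → q1 → q2 → q1 → q0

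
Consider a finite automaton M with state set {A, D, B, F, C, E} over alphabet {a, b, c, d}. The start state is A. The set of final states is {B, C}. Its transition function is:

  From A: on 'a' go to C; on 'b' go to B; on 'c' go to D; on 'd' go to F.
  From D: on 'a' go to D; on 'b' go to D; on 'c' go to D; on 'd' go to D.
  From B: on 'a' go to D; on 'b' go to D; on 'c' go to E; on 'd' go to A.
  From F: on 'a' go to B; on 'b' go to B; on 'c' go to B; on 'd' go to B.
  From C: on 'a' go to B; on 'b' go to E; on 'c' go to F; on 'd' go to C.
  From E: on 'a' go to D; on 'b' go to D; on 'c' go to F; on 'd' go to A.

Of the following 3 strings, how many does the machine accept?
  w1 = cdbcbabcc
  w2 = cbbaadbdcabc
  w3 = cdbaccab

0

w1:
  start at A
  read 'c': A → D
  read 'd': D → D
  read 'b': D → D
  read 'c': D → D
  read 'b': D → D
  read 'a': D → D
  read 'b': D → D
  read 'c': D → D
  read 'c': D → D
  end D, rejected
w2:
  start at A
  read 'c': A → D
  read 'b': D → D
  read 'b': D → D
  read 'a': D → D
  read 'a': D → D
  read 'd': D → D
  read 'b': D → D
  read 'd': D → D
  read 'c': D → D
  read 'a': D → D
  read 'b': D → D
  read 'c': D → D
  end D, rejected
w3:
  start at A
  read 'c': A → D
  read 'd': D → D
  read 'b': D → D
  read 'a': D → D
  read 'c': D → D
  read 'c': D → D
  read 'a': D → D
  read 'b': D → D
  end D, rejected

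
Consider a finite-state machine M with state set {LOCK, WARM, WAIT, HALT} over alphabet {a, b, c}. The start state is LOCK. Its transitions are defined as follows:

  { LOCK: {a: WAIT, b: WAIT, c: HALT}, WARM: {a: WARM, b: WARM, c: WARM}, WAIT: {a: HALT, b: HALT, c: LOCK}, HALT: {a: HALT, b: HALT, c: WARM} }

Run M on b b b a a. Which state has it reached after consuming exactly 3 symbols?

HALT

Trace: LOCK -b-> WAIT -b-> HALT -b-> HALT
After 3 symbols: HALT.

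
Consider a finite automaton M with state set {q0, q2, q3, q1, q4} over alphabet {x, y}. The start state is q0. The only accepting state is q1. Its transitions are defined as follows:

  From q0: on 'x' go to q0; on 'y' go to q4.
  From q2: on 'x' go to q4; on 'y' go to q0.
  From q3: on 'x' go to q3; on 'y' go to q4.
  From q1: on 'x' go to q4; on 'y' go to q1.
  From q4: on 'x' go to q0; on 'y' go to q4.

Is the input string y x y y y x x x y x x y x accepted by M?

q0 → q4 → q0 → q4 → q4 → q4 → q0 → q0 → q0 → q4 → q0 → q0 → q4 → q0
End state q0 is not accepting.

No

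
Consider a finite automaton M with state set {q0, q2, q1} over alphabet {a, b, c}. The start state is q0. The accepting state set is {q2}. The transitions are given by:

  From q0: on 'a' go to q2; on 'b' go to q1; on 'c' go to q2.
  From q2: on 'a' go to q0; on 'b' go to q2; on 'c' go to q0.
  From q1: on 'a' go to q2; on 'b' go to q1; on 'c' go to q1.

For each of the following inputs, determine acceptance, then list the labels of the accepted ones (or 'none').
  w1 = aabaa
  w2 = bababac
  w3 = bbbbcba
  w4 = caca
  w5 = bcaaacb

w3

w1:
  start at q0
  read 'a': q0 → q2
  read 'a': q2 → q0
  read 'b': q0 → q1
  read 'a': q1 → q2
  read 'a': q2 → q0
  end q0, rejected
w2:
  start at q0
  read 'b': q0 → q1
  read 'a': q1 → q2
  read 'b': q2 → q2
  read 'a': q2 → q0
  read 'b': q0 → q1
  read 'a': q1 → q2
  read 'c': q2 → q0
  end q0, rejected
w3:
  start at q0
  read 'b': q0 → q1
  read 'b': q1 → q1
  read 'b': q1 → q1
  read 'b': q1 → q1
  read 'c': q1 → q1
  read 'b': q1 → q1
  read 'a': q1 → q2
  end q2, accepted
w4:
  start at q0
  read 'c': q0 → q2
  read 'a': q2 → q0
  read 'c': q0 → q2
  read 'a': q2 → q0
  end q0, rejected
w5:
  start at q0
  read 'b': q0 → q1
  read 'c': q1 → q1
  read 'a': q1 → q2
  read 'a': q2 → q0
  read 'a': q0 → q2
  read 'c': q2 → q0
  read 'b': q0 → q1
  end q1, rejected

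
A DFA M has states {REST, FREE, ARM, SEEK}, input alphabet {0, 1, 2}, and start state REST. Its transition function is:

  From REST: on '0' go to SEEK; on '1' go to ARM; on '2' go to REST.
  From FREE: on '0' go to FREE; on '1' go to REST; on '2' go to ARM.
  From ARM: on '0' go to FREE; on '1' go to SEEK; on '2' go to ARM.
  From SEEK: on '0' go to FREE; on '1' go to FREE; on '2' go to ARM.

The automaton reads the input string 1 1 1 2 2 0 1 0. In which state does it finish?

SEEK

start at REST
read '1': REST → ARM
read '1': ARM → SEEK
read '1': SEEK → FREE
read '2': FREE → ARM
read '2': ARM → ARM
read '0': ARM → FREE
read '1': FREE → REST
read '0': REST → SEEK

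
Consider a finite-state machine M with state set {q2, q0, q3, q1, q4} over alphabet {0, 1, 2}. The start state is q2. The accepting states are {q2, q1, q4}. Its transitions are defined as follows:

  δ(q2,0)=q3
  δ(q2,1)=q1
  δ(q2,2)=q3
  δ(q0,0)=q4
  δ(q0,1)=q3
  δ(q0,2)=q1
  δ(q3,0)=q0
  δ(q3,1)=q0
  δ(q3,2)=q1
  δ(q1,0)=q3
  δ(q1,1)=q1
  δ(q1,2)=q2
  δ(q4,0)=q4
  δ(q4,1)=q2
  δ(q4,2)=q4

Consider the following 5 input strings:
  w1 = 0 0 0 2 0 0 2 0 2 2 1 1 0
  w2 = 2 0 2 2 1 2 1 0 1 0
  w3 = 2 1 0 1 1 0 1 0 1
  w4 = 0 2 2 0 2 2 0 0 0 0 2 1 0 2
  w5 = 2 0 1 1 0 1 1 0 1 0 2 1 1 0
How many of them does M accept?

3

w1: Trace: q2 -0-> q3 -0-> q0 -0-> q4 -2-> q4 -0-> q4 -0-> q4 -2-> q4 -0-> q4 -2-> q4 -2-> q4 -1-> q2 -1-> q1 -0-> q3  → end q3, rejected
w2: Trace: q2 -2-> q3 -0-> q0 -2-> q1 -2-> q2 -1-> q1 -2-> q2 -1-> q1 -0-> q3 -1-> q0 -0-> q4  → end q4, accepted
w3: Trace: q2 -2-> q3 -1-> q0 -0-> q4 -1-> q2 -1-> q1 -0-> q3 -1-> q0 -0-> q4 -1-> q2  → end q2, accepted
w4: Trace: q2 -0-> q3 -2-> q1 -2-> q2 -0-> q3 -2-> q1 -2-> q2 -0-> q3 -0-> q0 -0-> q4 -0-> q4 -2-> q4 -1-> q2 -0-> q3 -2-> q1  → end q1, accepted
w5: Trace: q2 -2-> q3 -0-> q0 -1-> q3 -1-> q0 -0-> q4 -1-> q2 -1-> q1 -0-> q3 -1-> q0 -0-> q4 -2-> q4 -1-> q2 -1-> q1 -0-> q3  → end q3, rejected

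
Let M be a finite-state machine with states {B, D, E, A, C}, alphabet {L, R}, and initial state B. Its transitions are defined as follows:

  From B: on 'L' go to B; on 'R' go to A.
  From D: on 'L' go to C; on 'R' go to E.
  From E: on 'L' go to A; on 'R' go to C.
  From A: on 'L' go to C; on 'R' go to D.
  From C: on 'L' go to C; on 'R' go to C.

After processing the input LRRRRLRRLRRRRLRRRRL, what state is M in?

C

B → B → A → D → E → C → C → C → C → C → C → C → C → C → C → C → C → C → C → C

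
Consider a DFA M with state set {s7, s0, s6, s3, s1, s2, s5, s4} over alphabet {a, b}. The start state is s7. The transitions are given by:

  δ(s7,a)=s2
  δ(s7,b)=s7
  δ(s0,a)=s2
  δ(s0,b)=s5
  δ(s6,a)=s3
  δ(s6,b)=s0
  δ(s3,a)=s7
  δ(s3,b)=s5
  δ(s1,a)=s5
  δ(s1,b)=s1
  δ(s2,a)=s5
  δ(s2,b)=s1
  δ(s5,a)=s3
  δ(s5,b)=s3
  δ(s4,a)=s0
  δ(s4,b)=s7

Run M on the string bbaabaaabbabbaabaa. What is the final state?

s3

Trace: s7 -b-> s7 -b-> s7 -a-> s2 -a-> s5 -b-> s3 -a-> s7 -a-> s2 -a-> s5 -b-> s3 -b-> s5 -a-> s3 -b-> s5 -b-> s3 -a-> s7 -a-> s2 -b-> s1 -a-> s5 -a-> s3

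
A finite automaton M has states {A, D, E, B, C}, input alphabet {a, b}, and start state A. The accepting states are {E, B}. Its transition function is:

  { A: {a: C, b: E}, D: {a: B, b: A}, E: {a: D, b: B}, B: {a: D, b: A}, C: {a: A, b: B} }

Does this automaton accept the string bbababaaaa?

Yes

A → E → B → D → A → C → B → D → B → D → B
End state B is accepting.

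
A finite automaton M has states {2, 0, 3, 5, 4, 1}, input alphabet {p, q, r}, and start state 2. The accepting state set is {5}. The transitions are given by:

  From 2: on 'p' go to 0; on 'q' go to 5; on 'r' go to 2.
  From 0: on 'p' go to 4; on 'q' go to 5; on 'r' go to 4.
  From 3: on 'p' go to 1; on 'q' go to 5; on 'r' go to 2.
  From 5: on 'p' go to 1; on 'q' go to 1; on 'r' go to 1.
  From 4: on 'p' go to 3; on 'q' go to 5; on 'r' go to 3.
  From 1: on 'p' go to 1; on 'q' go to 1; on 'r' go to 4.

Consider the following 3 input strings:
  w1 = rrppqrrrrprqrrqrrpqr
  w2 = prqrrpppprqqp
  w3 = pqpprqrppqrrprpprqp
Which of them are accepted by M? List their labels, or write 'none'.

w1:
  start at 2
  read 'r': 2 → 2
  read 'r': 2 → 2
  read 'p': 2 → 0
  read 'p': 0 → 4
  read 'q': 4 → 5
  read 'r': 5 → 1
  read 'r': 1 → 4
  read 'r': 4 → 3
  read 'r': 3 → 2
  read 'p': 2 → 0
  read 'r': 0 → 4
  read 'q': 4 → 5
  read 'r': 5 → 1
  read 'r': 1 → 4
  read 'q': 4 → 5
  read 'r': 5 → 1
  read 'r': 1 → 4
  read 'p': 4 → 3
  read 'q': 3 → 5
  read 'r': 5 → 1
  end 1, rejected
w2:
  start at 2
  read 'p': 2 → 0
  read 'r': 0 → 4
  read 'q': 4 → 5
  read 'r': 5 → 1
  read 'r': 1 → 4
  read 'p': 4 → 3
  read 'p': 3 → 1
  read 'p': 1 → 1
  read 'p': 1 → 1
  read 'r': 1 → 4
  read 'q': 4 → 5
  read 'q': 5 → 1
  read 'p': 1 → 1
  end 1, rejected
w3:
  start at 2
  read 'p': 2 → 0
  read 'q': 0 → 5
  read 'p': 5 → 1
  read 'p': 1 → 1
  read 'r': 1 → 4
  read 'q': 4 → 5
  read 'r': 5 → 1
  read 'p': 1 → 1
  read 'p': 1 → 1
  read 'q': 1 → 1
  read 'r': 1 → 4
  read 'r': 4 → 3
  read 'p': 3 → 1
  read 'r': 1 → 4
  read 'p': 4 → 3
  read 'p': 3 → 1
  read 'r': 1 → 4
  read 'q': 4 → 5
  read 'p': 5 → 1
  end 1, rejected

none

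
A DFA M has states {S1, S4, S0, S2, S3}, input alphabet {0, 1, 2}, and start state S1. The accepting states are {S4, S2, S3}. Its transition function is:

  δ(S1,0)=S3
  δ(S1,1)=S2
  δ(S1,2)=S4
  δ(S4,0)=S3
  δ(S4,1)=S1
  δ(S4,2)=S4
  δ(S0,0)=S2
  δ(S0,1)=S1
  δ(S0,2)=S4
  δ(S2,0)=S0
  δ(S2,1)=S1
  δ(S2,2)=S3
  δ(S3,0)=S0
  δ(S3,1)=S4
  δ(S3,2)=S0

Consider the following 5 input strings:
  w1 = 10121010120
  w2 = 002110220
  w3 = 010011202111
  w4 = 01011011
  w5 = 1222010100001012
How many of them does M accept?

w1: Trace: S1 -1-> S2 -0-> S0 -1-> S1 -2-> S4 -1-> S1 -0-> S3 -1-> S4 -0-> S3 -1-> S4 -2-> S4 -0-> S3  → end S3, accepted
w2: Trace: S1 -0-> S3 -0-> S0 -2-> S4 -1-> S1 -1-> S2 -0-> S0 -2-> S4 -2-> S4 -0-> S3  → end S3, accepted
w3: Trace: S1 -0-> S3 -1-> S4 -0-> S3 -0-> S0 -1-> S1 -1-> S2 -2-> S3 -0-> S0 -2-> S4 -1-> S1 -1-> S2 -1-> S1  → end S1, rejected
w4: Trace: S1 -0-> S3 -1-> S4 -0-> S3 -1-> S4 -1-> S1 -0-> S3 -1-> S4 -1-> S1  → end S1, rejected
w5: Trace: S1 -1-> S2 -2-> S3 -2-> S0 -2-> S4 -0-> S3 -1-> S4 -0-> S3 -1-> S4 -0-> S3 -0-> S0 -0-> S2 -0-> S0 -1-> S1 -0-> S3 -1-> S4 -2-> S4  → end S4, accepted

3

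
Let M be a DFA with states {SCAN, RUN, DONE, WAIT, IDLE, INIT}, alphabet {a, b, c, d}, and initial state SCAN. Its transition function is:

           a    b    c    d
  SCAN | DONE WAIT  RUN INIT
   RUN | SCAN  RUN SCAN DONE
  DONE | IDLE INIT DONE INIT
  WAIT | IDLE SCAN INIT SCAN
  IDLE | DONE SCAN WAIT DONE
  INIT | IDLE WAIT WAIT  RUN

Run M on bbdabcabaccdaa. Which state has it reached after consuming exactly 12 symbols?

RUN

Trace: SCAN -b-> WAIT -b-> SCAN -d-> INIT -a-> IDLE -b-> SCAN -c-> RUN -a-> SCAN -b-> WAIT -a-> IDLE -c-> WAIT -c-> INIT -d-> RUN
After 12 symbols: RUN.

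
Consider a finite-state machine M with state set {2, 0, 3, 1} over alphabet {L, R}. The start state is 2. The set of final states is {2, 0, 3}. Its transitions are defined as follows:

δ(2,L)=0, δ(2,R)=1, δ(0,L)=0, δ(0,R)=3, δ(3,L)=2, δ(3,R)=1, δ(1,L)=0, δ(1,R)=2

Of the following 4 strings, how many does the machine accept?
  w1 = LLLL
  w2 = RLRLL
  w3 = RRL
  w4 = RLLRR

w1: Trace: 2 -L-> 0 -L-> 0 -L-> 0 -L-> 0  → end 0, accepted
w2: Trace: 2 -R-> 1 -L-> 0 -R-> 3 -L-> 2 -L-> 0  → end 0, accepted
w3: Trace: 2 -R-> 1 -R-> 2 -L-> 0  → end 0, accepted
w4: Trace: 2 -R-> 1 -L-> 0 -L-> 0 -R-> 3 -R-> 1  → end 1, rejected

3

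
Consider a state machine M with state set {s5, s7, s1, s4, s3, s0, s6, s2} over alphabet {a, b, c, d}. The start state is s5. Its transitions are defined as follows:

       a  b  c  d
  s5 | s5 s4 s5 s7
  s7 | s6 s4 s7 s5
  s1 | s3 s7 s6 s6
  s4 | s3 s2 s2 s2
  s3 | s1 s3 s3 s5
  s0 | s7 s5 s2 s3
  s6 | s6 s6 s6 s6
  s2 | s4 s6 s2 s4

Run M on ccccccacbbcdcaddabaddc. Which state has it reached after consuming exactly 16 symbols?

s4

Trace: s5 -c-> s5 -c-> s5 -c-> s5 -c-> s5 -c-> s5 -c-> s5 -a-> s5 -c-> s5 -b-> s4 -b-> s2 -c-> s2 -d-> s4 -c-> s2 -a-> s4 -d-> s2 -d-> s4
After 16 symbols: s4.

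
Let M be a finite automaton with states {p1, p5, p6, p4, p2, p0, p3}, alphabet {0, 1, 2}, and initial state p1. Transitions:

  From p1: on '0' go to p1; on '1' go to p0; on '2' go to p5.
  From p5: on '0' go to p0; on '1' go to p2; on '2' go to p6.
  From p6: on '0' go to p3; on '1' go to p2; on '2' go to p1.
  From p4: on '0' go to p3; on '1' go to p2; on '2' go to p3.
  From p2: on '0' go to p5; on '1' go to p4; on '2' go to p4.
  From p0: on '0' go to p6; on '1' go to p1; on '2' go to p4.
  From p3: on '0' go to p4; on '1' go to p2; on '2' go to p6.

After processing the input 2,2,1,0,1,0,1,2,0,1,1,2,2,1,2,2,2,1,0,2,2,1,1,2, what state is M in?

Trace: p1 -2-> p5 -2-> p6 -1-> p2 -0-> p5 -1-> p2 -0-> p5 -1-> p2 -2-> p4 -0-> p3 -1-> p2 -1-> p4 -2-> p3 -2-> p6 -1-> p2 -2-> p4 -2-> p3 -2-> p6 -1-> p2 -0-> p5 -2-> p6 -2-> p1 -1-> p0 -1-> p1 -2-> p5

p5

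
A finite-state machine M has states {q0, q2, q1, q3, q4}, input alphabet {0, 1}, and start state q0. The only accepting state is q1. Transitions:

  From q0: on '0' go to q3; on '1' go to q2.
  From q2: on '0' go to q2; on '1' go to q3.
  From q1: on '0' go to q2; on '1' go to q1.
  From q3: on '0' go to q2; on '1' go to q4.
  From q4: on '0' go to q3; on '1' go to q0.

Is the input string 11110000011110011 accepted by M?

q0 → q2 → q3 → q4 → q0 → q3 → q2 → q2 → q2 → q2 → q3 → q4 → q0 → q2 → q2 → q2 → q3 → q4
End state q4 is not accepting.

No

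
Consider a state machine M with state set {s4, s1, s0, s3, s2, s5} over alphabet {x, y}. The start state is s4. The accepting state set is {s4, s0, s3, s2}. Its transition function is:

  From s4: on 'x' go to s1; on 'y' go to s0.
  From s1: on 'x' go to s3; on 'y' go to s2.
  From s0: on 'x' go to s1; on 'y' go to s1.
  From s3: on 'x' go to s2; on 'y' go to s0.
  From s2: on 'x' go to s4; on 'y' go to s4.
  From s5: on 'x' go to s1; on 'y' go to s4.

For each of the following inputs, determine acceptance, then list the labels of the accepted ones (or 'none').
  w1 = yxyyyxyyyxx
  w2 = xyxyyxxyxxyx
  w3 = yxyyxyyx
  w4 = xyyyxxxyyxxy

w1: s4 → s0 → s1 → s2 → s4 → s0 → s1 → s2 → s4 → s0 → s1 → s3  → end s3, accepted
w2: s4 → s1 → s2 → s4 → s0 → s1 → s3 → s2 → s4 → s1 → s3 → s0 → s1  → end s1, rejected
w3: s4 → s0 → s1 → s2 → s4 → s1 → s2 → s4 → s1  → end s1, rejected
w4: s4 → s1 → s2 → s4 → s0 → s1 → s3 → s2 → s4 → s0 → s1 → s3 → s0  → end s0, accepted

w1, w4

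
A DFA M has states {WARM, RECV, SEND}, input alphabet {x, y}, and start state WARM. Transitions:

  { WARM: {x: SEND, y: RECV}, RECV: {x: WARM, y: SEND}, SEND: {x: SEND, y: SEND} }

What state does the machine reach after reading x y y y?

start at WARM
read 'x': WARM → SEND
read 'y': SEND → SEND
read 'y': SEND → SEND
read 'y': SEND → SEND

SEND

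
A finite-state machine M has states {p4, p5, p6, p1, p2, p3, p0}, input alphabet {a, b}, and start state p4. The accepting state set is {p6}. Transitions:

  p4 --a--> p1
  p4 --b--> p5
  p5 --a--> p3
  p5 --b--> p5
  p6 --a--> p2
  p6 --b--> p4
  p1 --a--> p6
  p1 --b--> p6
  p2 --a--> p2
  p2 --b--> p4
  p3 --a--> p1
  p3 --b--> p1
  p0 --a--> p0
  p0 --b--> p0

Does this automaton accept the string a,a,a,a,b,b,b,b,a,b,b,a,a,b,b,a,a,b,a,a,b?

No

Trace: p4 -a-> p1 -a-> p6 -a-> p2 -a-> p2 -b-> p4 -b-> p5 -b-> p5 -b-> p5 -a-> p3 -b-> p1 -b-> p6 -a-> p2 -a-> p2 -b-> p4 -b-> p5 -a-> p3 -a-> p1 -b-> p6 -a-> p2 -a-> p2 -b-> p4
End state p4 is not accepting.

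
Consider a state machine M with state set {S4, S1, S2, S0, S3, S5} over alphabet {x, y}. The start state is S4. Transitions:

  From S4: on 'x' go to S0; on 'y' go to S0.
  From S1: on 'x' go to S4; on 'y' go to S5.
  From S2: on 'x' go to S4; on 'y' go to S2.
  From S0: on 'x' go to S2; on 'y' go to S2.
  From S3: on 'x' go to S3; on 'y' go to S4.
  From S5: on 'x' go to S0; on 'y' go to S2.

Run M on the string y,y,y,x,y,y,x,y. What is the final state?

S4 → S0 → S2 → S2 → S4 → S0 → S2 → S4 → S0

S0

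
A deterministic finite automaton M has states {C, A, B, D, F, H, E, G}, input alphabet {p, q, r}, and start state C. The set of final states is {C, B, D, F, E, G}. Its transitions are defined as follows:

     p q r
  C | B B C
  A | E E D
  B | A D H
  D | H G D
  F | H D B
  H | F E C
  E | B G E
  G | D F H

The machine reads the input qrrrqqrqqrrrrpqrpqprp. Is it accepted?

Yes

start at C
read 'q': C → B
read 'r': B → H
read 'r': H → C
read 'r': C → C
read 'q': C → B
read 'q': B → D
read 'r': D → D
read 'q': D → G
read 'q': G → F
read 'r': F → B
read 'r': B → H
read 'r': H → C
read 'r': C → C
read 'p': C → B
read 'q': B → D
read 'r': D → D
read 'p': D → H
read 'q': H → E
read 'p': E → B
read 'r': B → H
read 'p': H → F
End state F is accepting.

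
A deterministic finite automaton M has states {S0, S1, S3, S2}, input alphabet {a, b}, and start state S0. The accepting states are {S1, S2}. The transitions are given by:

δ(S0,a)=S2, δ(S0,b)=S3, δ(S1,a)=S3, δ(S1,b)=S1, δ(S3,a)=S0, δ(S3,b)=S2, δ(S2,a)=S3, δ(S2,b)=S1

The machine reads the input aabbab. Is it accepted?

Yes

S0 → S2 → S3 → S2 → S1 → S3 → S2
End state S2 is accepting.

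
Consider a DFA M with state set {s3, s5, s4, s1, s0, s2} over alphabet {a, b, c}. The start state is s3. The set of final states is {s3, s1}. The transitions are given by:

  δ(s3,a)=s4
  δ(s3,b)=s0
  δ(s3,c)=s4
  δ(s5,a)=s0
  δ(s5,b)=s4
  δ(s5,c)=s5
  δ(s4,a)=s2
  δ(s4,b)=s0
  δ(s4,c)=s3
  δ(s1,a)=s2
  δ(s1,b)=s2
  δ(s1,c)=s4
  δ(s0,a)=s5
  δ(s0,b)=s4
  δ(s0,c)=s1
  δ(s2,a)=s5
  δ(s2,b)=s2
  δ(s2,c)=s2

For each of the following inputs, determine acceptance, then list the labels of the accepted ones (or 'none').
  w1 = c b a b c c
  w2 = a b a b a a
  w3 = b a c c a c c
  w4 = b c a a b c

w4

w1: Trace: s3 -c-> s4 -b-> s0 -a-> s5 -b-> s4 -c-> s3 -c-> s4  → end s4, rejected
w2: Trace: s3 -a-> s4 -b-> s0 -a-> s5 -b-> s4 -a-> s2 -a-> s5  → end s5, rejected
w3: Trace: s3 -b-> s0 -a-> s5 -c-> s5 -c-> s5 -a-> s0 -c-> s1 -c-> s4  → end s4, rejected
w4: Trace: s3 -b-> s0 -c-> s1 -a-> s2 -a-> s5 -b-> s4 -c-> s3  → end s3, accepted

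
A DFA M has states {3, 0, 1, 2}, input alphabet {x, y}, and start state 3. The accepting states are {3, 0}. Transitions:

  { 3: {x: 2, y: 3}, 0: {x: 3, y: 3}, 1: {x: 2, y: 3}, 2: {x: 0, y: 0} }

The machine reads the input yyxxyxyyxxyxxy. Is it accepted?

start at 3
read 'y': 3 → 3
read 'y': 3 → 3
read 'x': 3 → 2
read 'x': 2 → 0
read 'y': 0 → 3
read 'x': 3 → 2
read 'y': 2 → 0
read 'y': 0 → 3
read 'x': 3 → 2
read 'x': 2 → 0
read 'y': 0 → 3
read 'x': 3 → 2
read 'x': 2 → 0
read 'y': 0 → 3
End state 3 is accepting.

Yes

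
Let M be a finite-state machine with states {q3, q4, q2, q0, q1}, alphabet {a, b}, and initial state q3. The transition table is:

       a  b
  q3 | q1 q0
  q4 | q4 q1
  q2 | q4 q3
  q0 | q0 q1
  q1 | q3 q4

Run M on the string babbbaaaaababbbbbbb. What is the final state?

q3 → q0 → q0 → q1 → q4 → q1 → q3 → q1 → q3 → q1 → q3 → q0 → q0 → q1 → q4 → q1 → q4 → q1 → q4 → q1

q1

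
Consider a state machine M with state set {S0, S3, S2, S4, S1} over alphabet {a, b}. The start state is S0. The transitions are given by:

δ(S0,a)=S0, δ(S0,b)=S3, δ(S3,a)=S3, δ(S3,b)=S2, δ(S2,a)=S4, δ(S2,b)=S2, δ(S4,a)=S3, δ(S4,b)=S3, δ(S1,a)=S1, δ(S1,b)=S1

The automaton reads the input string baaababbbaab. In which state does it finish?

S2

Trace: S0 -b-> S3 -a-> S3 -a-> S3 -a-> S3 -b-> S2 -a-> S4 -b-> S3 -b-> S2 -b-> S2 -a-> S4 -a-> S3 -b-> S2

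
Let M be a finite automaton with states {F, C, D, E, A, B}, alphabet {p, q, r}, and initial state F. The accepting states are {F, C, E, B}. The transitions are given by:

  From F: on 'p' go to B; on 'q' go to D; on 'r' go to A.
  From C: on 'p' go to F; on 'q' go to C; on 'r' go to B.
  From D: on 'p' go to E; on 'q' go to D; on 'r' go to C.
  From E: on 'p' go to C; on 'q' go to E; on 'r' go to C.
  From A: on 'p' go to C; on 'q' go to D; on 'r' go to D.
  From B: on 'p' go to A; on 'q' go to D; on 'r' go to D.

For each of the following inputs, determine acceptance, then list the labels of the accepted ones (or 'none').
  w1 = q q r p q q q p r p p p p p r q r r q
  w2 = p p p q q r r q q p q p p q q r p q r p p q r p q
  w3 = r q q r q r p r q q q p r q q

w3

w1:
  start at F
  read 'q': F → D
  read 'q': D → D
  read 'r': D → C
  read 'p': C → F
  read 'q': F → D
  read 'q': D → D
  read 'q': D → D
  read 'p': D → E
  read 'r': E → C
  read 'p': C → F
  read 'p': F → B
  read 'p': B → A
  read 'p': A → C
  read 'p': C → F
  read 'r': F → A
  read 'q': A → D
  read 'r': D → C
  read 'r': C → B
  read 'q': B → D
  end D, rejected
w2:
  start at F
  read 'p': F → B
  read 'p': B → A
  read 'p': A → C
  read 'q': C → C
  read 'q': C → C
  read 'r': C → B
  read 'r': B → D
  read 'q': D → D
  read 'q': D → D
  read 'p': D → E
  read 'q': E → E
  read 'p': E → C
  read 'p': C → F
  read 'q': F → D
  read 'q': D → D
  read 'r': D → C
  read 'p': C → F
  read 'q': F → D
  read 'r': D → C
  read 'p': C → F
  read 'p': F → B
  read 'q': B → D
  read 'r': D → C
  read 'p': C → F
  read 'q': F → D
  end D, rejected
w3:
  start at F
  read 'r': F → A
  read 'q': A → D
  read 'q': D → D
  read 'r': D → C
  read 'q': C → C
  read 'r': C → B
  read 'p': B → A
  read 'r': A → D
  read 'q': D → D
  read 'q': D → D
  read 'q': D → D
  read 'p': D → E
  read 'r': E → C
  read 'q': C → C
  read 'q': C → C
  end C, accepted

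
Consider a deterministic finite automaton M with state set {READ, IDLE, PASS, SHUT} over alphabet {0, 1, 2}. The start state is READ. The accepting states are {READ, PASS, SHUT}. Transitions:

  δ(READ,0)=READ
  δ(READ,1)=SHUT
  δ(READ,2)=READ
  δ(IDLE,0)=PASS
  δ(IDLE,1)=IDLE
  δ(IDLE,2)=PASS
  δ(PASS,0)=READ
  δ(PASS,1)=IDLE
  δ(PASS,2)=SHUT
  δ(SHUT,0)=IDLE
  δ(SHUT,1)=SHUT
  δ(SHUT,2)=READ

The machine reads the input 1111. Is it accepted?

READ → SHUT → SHUT → SHUT → SHUT
End state SHUT is accepting.

Yes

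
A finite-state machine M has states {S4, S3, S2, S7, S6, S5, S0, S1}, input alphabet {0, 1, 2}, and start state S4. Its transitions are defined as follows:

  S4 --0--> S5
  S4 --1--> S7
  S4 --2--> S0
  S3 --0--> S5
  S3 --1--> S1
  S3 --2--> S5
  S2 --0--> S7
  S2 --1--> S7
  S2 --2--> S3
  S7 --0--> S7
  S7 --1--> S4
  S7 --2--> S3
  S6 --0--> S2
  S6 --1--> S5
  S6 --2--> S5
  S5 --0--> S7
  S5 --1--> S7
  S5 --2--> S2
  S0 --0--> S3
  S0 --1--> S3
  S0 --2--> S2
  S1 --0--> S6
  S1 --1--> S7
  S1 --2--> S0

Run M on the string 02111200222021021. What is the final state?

S7

S4 → S5 → S2 → S7 → S4 → S7 → S3 → S5 → S7 → S3 → S5 → S2 → S7 → S3 → S1 → S6 → S5 → S7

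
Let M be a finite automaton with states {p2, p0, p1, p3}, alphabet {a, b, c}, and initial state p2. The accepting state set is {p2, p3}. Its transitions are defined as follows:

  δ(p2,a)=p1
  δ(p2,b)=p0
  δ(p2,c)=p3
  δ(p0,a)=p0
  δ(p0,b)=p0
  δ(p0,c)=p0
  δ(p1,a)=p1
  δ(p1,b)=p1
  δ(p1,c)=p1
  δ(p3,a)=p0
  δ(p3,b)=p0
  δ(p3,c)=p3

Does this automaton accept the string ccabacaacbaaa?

Trace: p2 -c-> p3 -c-> p3 -a-> p0 -b-> p0 -a-> p0 -c-> p0 -a-> p0 -a-> p0 -c-> p0 -b-> p0 -a-> p0 -a-> p0 -a-> p0
End state p0 is not accepting.

No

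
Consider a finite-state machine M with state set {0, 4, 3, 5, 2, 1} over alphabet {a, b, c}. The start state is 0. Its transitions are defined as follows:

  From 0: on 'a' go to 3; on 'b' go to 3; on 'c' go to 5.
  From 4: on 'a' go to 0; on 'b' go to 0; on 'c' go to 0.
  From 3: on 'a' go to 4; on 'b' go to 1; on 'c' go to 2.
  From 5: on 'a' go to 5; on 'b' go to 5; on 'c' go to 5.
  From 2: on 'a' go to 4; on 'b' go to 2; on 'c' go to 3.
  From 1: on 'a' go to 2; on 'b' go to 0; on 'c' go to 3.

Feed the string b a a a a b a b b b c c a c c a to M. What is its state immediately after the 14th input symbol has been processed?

start at 0
read 'b': 0 → 3
read 'a': 3 → 4
read 'a': 4 → 0
read 'a': 0 → 3
read 'a': 3 → 4
read 'b': 4 → 0
read 'a': 0 → 3
read 'b': 3 → 1
read 'b': 1 → 0
read 'b': 0 → 3
read 'c': 3 → 2
read 'c': 2 → 3
read 'a': 3 → 4
read 'c': 4 → 0
After 14 symbols: 0.

0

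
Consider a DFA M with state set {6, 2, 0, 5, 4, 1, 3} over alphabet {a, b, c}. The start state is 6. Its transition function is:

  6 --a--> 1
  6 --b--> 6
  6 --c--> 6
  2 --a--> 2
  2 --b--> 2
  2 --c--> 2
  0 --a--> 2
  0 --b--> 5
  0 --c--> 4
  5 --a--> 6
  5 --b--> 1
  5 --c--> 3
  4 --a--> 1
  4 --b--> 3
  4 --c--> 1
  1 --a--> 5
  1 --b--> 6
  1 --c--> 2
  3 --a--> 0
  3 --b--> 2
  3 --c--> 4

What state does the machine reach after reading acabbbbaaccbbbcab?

Trace: 6 -a-> 1 -c-> 2 -a-> 2 -b-> 2 -b-> 2 -b-> 2 -b-> 2 -a-> 2 -a-> 2 -c-> 2 -c-> 2 -b-> 2 -b-> 2 -b-> 2 -c-> 2 -a-> 2 -b-> 2

2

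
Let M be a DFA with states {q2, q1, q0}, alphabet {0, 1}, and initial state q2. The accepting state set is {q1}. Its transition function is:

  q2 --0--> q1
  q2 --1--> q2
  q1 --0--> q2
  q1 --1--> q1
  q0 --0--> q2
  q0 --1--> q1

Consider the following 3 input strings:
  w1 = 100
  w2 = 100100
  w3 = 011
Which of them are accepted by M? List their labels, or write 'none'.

w1: q2 → q2 → q1 → q2  → end q2, rejected
w2: q2 → q2 → q1 → q2 → q2 → q1 → q2  → end q2, rejected
w3: q2 → q1 → q1 → q1  → end q1, accepted

w3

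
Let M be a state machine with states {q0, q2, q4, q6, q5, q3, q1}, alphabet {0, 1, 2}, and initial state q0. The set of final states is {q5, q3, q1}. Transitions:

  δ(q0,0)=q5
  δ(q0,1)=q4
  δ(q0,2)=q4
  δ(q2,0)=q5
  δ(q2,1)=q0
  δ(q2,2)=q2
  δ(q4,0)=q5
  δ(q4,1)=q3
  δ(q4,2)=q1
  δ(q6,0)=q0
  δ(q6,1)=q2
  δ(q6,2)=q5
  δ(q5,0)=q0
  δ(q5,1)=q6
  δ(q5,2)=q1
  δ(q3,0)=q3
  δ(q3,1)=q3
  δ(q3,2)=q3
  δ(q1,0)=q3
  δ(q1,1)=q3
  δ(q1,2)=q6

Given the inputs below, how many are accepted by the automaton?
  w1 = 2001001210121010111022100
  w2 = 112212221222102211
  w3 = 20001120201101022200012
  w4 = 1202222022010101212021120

4

w1: Trace: q0 -2-> q4 -0-> q5 -0-> q0 -1-> q4 -0-> q5 -0-> q0 -1-> q4 -2-> q1 -1-> q3 -0-> q3 -1-> q3 -2-> q3 -1-> q3 -0-> q3 -1-> q3 -0-> q3 -1-> q3 -1-> q3 -1-> q3 -0-> q3 -2-> q3 -2-> q3 -1-> q3 -0-> q3 -0-> q3  → end q3, accepted
w2: Trace: q0 -1-> q4 -1-> q3 -2-> q3 -2-> q3 -1-> q3 -2-> q3 -2-> q3 -2-> q3 -1-> q3 -2-> q3 -2-> q3 -2-> q3 -1-> q3 -0-> q3 -2-> q3 -2-> q3 -1-> q3 -1-> q3  → end q3, accepted
w3: Trace: q0 -2-> q4 -0-> q5 -0-> q0 -0-> q5 -1-> q6 -1-> q2 -2-> q2 -0-> q5 -2-> q1 -0-> q3 -1-> q3 -1-> q3 -0-> q3 -1-> q3 -0-> q3 -2-> q3 -2-> q3 -2-> q3 -0-> q3 -0-> q3 -0-> q3 -1-> q3 -2-> q3  → end q3, accepted
w4: Trace: q0 -1-> q4 -2-> q1 -0-> q3 -2-> q3 -2-> q3 -2-> q3 -2-> q3 -0-> q3 -2-> q3 -2-> q3 -0-> q3 -1-> q3 -0-> q3 -1-> q3 -0-> q3 -1-> q3 -2-> q3 -1-> q3 -2-> q3 -0-> q3 -2-> q3 -1-> q3 -1-> q3 -2-> q3 -0-> q3  → end q3, accepted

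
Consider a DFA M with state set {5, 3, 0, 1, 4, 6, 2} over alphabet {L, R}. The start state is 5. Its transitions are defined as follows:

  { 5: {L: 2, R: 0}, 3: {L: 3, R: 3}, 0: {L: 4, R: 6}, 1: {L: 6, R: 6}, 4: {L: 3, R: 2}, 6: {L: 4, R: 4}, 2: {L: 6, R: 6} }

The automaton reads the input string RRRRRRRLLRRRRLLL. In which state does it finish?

5 → 0 → 6 → 4 → 2 → 6 → 4 → 2 → 6 → 4 → 2 → 6 → 4 → 2 → 6 → 4 → 3

3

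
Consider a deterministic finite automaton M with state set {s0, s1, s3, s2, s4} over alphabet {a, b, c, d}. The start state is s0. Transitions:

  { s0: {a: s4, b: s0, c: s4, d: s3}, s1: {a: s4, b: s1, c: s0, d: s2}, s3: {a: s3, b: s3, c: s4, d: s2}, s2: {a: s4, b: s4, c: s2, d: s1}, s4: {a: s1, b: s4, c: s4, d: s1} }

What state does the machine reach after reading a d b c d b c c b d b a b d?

s1

start at s0
read 'a': s0 → s4
read 'd': s4 → s1
read 'b': s1 → s1
read 'c': s1 → s0
read 'd': s0 → s3
read 'b': s3 → s3
read 'c': s3 → s4
read 'c': s4 → s4
read 'b': s4 → s4
read 'd': s4 → s1
read 'b': s1 → s1
read 'a': s1 → s4
read 'b': s4 → s4
read 'd': s4 → s1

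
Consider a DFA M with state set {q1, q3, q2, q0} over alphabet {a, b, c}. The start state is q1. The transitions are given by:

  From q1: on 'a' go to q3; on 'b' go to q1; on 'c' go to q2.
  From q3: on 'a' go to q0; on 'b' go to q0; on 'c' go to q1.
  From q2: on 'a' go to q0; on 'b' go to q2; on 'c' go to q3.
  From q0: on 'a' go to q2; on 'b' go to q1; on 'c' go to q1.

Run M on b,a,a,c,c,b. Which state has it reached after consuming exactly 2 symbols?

start at q1
read 'b': q1 → q1
read 'a': q1 → q3
After 2 symbols: q3.

q3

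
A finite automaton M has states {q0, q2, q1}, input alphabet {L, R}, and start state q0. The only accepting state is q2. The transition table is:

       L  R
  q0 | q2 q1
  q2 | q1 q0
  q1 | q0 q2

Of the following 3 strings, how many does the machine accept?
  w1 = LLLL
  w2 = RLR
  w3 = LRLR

w1: Trace: q0 -L-> q2 -L-> q1 -L-> q0 -L-> q2  → end q2, accepted
w2: Trace: q0 -R-> q1 -L-> q0 -R-> q1  → end q1, rejected
w3: Trace: q0 -L-> q2 -R-> q0 -L-> q2 -R-> q0  → end q0, rejected

1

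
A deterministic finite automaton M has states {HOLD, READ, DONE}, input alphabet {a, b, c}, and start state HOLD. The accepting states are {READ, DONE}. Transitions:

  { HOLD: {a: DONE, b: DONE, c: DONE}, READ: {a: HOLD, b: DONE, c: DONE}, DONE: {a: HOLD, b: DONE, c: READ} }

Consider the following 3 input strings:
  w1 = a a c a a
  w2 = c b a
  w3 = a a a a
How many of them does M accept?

w1:
  start at HOLD
  read 'a': HOLD → DONE
  read 'a': DONE → HOLD
  read 'c': HOLD → DONE
  read 'a': DONE → HOLD
  read 'a': HOLD → DONE
  end DONE, accepted
w2:
  start at HOLD
  read 'c': HOLD → DONE
  read 'b': DONE → DONE
  read 'a': DONE → HOLD
  end HOLD, rejected
w3:
  start at HOLD
  read 'a': HOLD → DONE
  read 'a': DONE → HOLD
  read 'a': HOLD → DONE
  read 'a': DONE → HOLD
  end HOLD, rejected

1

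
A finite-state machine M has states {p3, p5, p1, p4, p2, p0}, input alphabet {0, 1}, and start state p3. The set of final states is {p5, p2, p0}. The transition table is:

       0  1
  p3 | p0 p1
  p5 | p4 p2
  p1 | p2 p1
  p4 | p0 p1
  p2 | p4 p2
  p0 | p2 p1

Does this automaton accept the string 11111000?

Yes

Trace: p3 -1-> p1 -1-> p1 -1-> p1 -1-> p1 -1-> p1 -0-> p2 -0-> p4 -0-> p0
End state p0 is accepting.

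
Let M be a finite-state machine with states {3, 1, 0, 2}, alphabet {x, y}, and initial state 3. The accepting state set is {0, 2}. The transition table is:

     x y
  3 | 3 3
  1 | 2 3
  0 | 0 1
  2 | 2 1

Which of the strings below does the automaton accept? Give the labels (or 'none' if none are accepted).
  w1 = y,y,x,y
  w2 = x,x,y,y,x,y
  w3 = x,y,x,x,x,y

none

w1: 3 → 3 → 3 → 3 → 3  → end 3, rejected
w2: 3 → 3 → 3 → 3 → 3 → 3 → 3  → end 3, rejected
w3: 3 → 3 → 3 → 3 → 3 → 3 → 3  → end 3, rejected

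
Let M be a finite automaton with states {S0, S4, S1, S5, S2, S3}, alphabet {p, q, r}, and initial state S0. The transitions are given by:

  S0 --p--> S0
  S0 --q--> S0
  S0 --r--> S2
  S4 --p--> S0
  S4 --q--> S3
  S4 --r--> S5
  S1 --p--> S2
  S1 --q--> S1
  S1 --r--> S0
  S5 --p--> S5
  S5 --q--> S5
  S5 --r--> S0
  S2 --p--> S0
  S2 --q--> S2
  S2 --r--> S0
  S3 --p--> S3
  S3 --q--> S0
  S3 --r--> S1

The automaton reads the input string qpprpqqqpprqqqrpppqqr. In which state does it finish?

Trace: S0 -q-> S0 -p-> S0 -p-> S0 -r-> S2 -p-> S0 -q-> S0 -q-> S0 -q-> S0 -p-> S0 -p-> S0 -r-> S2 -q-> S2 -q-> S2 -q-> S2 -r-> S0 -p-> S0 -p-> S0 -p-> S0 -q-> S0 -q-> S0 -r-> S2

S2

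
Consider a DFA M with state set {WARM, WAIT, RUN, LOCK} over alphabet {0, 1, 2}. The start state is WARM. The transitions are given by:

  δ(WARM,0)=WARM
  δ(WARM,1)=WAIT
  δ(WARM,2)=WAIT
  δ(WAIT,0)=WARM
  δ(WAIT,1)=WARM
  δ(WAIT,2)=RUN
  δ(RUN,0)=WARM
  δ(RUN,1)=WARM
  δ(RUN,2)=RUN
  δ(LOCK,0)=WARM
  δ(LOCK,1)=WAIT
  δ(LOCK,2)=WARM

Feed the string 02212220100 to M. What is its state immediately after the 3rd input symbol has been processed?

Trace: WARM -0-> WARM -2-> WAIT -2-> RUN
After 3 symbols: RUN.

RUN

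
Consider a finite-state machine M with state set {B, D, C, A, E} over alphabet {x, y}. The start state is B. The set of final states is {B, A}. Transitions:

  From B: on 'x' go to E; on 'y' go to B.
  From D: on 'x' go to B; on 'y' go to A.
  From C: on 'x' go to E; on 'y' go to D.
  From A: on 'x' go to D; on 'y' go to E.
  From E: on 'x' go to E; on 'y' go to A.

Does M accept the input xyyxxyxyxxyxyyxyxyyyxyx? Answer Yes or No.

No

start at B
read 'x': B → E
read 'y': E → A
read 'y': A → E
read 'x': E → E
read 'x': E → E
read 'y': E → A
read 'x': A → D
read 'y': D → A
read 'x': A → D
read 'x': D → B
read 'y': B → B
read 'x': B → E
read 'y': E → A
read 'y': A → E
read 'x': E → E
read 'y': E → A
read 'x': A → D
read 'y': D → A
read 'y': A → E
read 'y': E → A
read 'x': A → D
read 'y': D → A
read 'x': A → D
End state D is not accepting.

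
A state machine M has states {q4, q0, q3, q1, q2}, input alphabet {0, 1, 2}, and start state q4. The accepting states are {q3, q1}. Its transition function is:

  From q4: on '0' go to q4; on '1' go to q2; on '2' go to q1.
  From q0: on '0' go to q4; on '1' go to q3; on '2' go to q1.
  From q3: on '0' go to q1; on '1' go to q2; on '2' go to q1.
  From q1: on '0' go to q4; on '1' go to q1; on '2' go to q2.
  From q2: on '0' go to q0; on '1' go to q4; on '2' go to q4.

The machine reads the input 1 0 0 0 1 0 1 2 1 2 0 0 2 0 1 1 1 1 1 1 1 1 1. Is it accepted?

No

q4 → q2 → q0 → q4 → q4 → q2 → q0 → q3 → q1 → q1 → q2 → q0 → q4 → q1 → q4 → q2 → q4 → q2 → q4 → q2 → q4 → q2 → q4 → q2
End state q2 is not accepting.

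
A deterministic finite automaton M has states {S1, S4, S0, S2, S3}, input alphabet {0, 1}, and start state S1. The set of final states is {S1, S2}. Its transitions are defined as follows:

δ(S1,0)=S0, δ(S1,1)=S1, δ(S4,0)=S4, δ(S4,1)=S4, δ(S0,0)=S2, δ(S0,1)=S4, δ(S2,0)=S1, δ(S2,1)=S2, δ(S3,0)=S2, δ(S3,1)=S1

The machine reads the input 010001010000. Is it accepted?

S1 → S0 → S4 → S4 → S4 → S4 → S4 → S4 → S4 → S4 → S4 → S4 → S4
End state S4 is not accepting.

No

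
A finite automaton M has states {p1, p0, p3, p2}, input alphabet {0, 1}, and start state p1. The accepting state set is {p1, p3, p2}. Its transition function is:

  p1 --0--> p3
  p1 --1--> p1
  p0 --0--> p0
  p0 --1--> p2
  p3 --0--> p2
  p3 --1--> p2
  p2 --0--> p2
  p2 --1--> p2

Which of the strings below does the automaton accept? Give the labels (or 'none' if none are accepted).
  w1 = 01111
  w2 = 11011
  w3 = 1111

w1, w2, w3

w1:
  start at p1
  read '0': p1 → p3
  read '1': p3 → p2
  read '1': p2 → p2
  read '1': p2 → p2
  read '1': p2 → p2
  end p2, accepted
w2:
  start at p1
  read '1': p1 → p1
  read '1': p1 → p1
  read '0': p1 → p3
  read '1': p3 → p2
  read '1': p2 → p2
  end p2, accepted
w3:
  start at p1
  read '1': p1 → p1
  read '1': p1 → p1
  read '1': p1 → p1
  read '1': p1 → p1
  end p1, accepted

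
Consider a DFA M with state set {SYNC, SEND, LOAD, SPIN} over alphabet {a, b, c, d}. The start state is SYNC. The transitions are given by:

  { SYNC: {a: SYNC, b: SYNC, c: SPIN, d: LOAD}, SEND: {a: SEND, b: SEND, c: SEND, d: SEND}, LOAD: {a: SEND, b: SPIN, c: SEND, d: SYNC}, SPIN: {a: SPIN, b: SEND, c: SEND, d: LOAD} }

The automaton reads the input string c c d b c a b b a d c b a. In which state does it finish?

SEND

start at SYNC
read 'c': SYNC → SPIN
read 'c': SPIN → SEND
read 'd': SEND → SEND
read 'b': SEND → SEND
read 'c': SEND → SEND
read 'a': SEND → SEND
read 'b': SEND → SEND
read 'b': SEND → SEND
read 'a': SEND → SEND
read 'd': SEND → SEND
read 'c': SEND → SEND
read 'b': SEND → SEND
read 'a': SEND → SEND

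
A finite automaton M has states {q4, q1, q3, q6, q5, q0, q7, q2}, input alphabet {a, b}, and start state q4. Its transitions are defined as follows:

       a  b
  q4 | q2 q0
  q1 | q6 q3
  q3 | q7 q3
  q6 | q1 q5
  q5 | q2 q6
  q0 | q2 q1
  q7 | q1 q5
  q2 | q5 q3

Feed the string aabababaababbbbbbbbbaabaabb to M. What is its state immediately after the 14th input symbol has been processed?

start at q4
read 'a': q4 → q2
read 'a': q2 → q5
read 'b': q5 → q6
read 'a': q6 → q1
read 'b': q1 → q3
read 'a': q3 → q7
read 'b': q7 → q5
read 'a': q5 → q2
read 'a': q2 → q5
read 'b': q5 → q6
read 'a': q6 → q1
read 'b': q1 → q3
read 'b': q3 → q3
read 'b': q3 → q3
After 14 symbols: q3.

q3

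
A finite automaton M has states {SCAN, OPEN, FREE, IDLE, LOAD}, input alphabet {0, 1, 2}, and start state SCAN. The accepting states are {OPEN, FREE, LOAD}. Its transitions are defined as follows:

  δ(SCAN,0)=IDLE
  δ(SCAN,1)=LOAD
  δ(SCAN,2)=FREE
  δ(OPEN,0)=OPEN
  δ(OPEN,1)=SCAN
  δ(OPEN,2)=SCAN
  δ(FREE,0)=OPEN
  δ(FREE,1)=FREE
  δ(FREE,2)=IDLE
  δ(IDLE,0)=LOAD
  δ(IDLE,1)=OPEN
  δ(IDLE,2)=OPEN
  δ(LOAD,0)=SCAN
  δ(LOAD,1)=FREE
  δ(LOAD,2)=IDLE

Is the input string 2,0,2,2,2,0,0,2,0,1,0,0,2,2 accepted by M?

Trace: SCAN -2-> FREE -0-> OPEN -2-> SCAN -2-> FREE -2-> IDLE -0-> LOAD -0-> SCAN -2-> FREE -0-> OPEN -1-> SCAN -0-> IDLE -0-> LOAD -2-> IDLE -2-> OPEN
End state OPEN is accepting.

Yes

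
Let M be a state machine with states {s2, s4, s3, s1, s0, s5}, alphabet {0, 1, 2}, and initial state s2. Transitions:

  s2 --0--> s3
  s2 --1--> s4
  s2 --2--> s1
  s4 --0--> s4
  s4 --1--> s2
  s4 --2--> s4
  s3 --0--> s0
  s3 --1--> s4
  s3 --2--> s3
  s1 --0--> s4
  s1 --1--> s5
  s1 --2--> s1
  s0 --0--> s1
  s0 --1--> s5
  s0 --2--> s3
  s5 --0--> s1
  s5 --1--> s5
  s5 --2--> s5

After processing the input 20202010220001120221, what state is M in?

s2

s2 → s1 → s4 → s4 → s4 → s4 → s4 → s2 → s3 → s3 → s3 → s0 → s1 → s4 → s2 → s4 → s4 → s4 → s4 → s4 → s2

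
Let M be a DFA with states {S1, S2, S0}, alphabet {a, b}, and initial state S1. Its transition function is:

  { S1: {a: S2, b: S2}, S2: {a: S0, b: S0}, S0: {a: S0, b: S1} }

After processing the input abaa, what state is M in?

S1 → S2 → S0 → S0 → S0

S0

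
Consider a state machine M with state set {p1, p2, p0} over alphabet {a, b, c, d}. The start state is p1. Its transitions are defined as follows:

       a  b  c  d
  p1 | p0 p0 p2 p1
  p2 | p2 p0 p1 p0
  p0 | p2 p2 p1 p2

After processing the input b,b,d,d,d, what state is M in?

p1 → p0 → p2 → p0 → p2 → p0

p0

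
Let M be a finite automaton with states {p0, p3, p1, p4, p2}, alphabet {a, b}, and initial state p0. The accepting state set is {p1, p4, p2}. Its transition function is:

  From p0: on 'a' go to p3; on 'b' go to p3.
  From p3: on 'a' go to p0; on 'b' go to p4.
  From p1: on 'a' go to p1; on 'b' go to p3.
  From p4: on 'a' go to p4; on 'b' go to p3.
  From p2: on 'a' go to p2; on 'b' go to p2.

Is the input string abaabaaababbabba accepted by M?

Yes

start at p0
read 'a': p0 → p3
read 'b': p3 → p4
read 'a': p4 → p4
read 'a': p4 → p4
read 'b': p4 → p3
read 'a': p3 → p0
read 'a': p0 → p3
read 'a': p3 → p0
read 'b': p0 → p3
read 'a': p3 → p0
read 'b': p0 → p3
read 'b': p3 → p4
read 'a': p4 → p4
read 'b': p4 → p3
read 'b': p3 → p4
read 'a': p4 → p4
End state p4 is accepting.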